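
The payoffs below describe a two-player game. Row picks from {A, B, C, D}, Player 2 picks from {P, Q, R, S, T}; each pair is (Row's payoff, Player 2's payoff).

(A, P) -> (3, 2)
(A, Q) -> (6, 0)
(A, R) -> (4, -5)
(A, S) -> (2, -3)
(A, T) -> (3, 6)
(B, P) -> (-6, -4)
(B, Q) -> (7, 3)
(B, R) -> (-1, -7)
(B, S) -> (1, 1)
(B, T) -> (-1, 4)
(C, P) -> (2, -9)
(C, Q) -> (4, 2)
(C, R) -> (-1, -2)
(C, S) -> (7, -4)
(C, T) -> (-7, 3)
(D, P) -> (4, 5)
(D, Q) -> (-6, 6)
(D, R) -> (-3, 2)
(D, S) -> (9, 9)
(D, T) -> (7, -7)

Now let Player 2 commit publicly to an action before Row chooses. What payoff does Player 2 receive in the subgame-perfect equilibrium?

9

Row best-responds to each possible Player 2 move:
- P → Row plays D (best of 3, -6, 2, 4); Player 2 gets 5.
- Q → Row plays B (best of 6, 7, 4, -6); Player 2 gets 3.
- R → Row plays A (best of 4, -1, -1, -3); Player 2 gets -5.
- S → Row plays D (best of 2, 1, 7, 9); Player 2 gets 9.
- T → Row plays D (best of 3, -1, -7, 7); Player 2 gets -7.
Maximizing over 5, 3, -5, 9, -7, Player 2 chooses S. Subgame-perfect outcome: (D, S) with payoffs (9, 9).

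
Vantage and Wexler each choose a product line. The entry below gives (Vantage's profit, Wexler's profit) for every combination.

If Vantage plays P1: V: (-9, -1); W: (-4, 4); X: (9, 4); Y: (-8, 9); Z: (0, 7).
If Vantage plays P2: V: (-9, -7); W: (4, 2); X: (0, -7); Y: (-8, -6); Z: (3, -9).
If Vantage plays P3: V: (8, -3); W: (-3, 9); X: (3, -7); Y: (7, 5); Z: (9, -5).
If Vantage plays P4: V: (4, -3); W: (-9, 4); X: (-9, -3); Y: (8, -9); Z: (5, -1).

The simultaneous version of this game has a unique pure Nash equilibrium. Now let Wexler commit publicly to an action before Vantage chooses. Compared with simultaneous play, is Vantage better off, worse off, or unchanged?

better off

Vantage best-responds to each possible Wexler move:
- V: Vantage compares -9, -9, 8, 4 and picks P3; Wexler would get -3.
- W: Vantage compares -4, 4, -3, -9 and picks P2; Wexler would get 2.
- X: Vantage compares 9, 0, 3, -9 and picks P1; Wexler would get 4.
- Y: Vantage compares -8, -8, 7, 8 and picks P4; Wexler would get -9.
- Z: Vantage compares 0, 3, 9, 5 and picks P3; Wexler would get -5.
Maximizing over -3, 2, 4, -9, -5, Wexler chooses X. Subgame-perfect outcome: (P1, X) with payoffs (9, 4).
For the simultaneous game, intersect best replies.
Vantage's best replies: V→P3; W→P2; X→P1; Y→P4; Z→P3.
Wexler's best replies: P1→Y; P2→W; P3→W; P4→W.
The unique mutual best reply is (P2, W), giving (4, 2).
Vantage earns 9 sequentially versus 4 at the Nash outcome: better off.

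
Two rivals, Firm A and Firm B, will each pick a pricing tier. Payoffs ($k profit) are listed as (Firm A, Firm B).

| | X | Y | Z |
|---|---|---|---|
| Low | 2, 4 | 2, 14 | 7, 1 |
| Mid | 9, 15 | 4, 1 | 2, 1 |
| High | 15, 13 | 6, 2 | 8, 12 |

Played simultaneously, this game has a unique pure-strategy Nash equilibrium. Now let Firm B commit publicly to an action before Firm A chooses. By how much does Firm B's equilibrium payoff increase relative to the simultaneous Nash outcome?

Solve by backward induction (Firm B leads).
- X: Firm A compares 2, 9, 15 and picks High; Firm B would get 13.
- Y: Firm A compares 2, 4, 6 and picks High; Firm B would get 2.
- Z: Firm A compares 7, 2, 8 and picks High; Firm B would get 12.
Among 13, 2, 12, the best is 13 at X. Subgame-perfect outcome: (High, X) with payoffs (15, 13).
Now find the simultaneous Nash equilibrium.
Firm A's best replies: X→High; Y→High; Z→High.
Firm B's best replies: Low→Y; Mid→X; High→X.
The unique mutual best reply is (High, X), giving (15, 13).
Firm B's commitment gain: 13 − 13 = 0.

0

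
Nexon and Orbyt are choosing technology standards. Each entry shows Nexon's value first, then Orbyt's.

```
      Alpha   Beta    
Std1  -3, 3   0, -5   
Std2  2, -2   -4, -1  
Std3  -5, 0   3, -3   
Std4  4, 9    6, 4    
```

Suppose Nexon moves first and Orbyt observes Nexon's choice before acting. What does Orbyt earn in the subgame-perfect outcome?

Work backward from Orbyt's decision.
- Std1 → Orbyt plays Alpha (best of 3, -5); Nexon gets -3.
- Std2 → Orbyt plays Beta (best of -2, -1); Nexon gets -4.
- Std3 → Orbyt plays Alpha (best of 0, -3); Nexon gets -5.
- Std4 → Orbyt plays Alpha (best of 9, 4); Nexon gets 4.
Nexon's induced payoffs are -3, -4, -5, 4, so Nexon commits to Std4. Subgame-perfect outcome: (Std4, Alpha) with payoffs (4, 9).

9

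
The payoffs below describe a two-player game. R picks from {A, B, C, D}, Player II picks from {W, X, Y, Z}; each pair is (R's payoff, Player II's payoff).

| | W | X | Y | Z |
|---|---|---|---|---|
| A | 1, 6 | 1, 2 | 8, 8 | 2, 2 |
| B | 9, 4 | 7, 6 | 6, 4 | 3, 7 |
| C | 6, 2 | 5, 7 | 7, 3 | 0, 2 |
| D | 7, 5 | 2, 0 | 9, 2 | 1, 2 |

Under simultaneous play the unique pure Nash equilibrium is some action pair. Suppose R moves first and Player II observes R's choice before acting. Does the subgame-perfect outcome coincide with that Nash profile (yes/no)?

Solve by backward induction (R leads).
- A: Player II compares 6, 2, 8, 2 and picks Y; R would get 8.
- B: Player II compares 4, 6, 4, 7 and picks Z; R would get 3.
- C: Player II compares 2, 7, 3, 2 and picks X; R would get 5.
- D: Player II compares 5, 0, 2, 2 and picks W; R would get 7.
Among 8, 3, 5, 7, the best is 8 at A. Subgame-perfect outcome: (A, Y) with payoffs (8, 8).
Now find the simultaneous Nash equilibrium.
R's best replies: W→B; X→B; Y→D; Z→B.
Player II's best replies: A→Y; B→Z; C→X; D→W.
Only (B, Z) has each player best-responding; Nash payoffs (3, 7).
Sequential outcome (A, Y) differs from the Nash profile (B, Z).

no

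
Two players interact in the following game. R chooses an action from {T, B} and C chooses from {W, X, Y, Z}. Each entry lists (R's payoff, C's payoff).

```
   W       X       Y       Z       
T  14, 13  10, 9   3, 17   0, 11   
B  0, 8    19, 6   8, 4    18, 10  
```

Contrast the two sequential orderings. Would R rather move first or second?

first

If R leads: C's best replies are T→Y, B→Z; R's induced payoffs 3, 18; outcome (B, Z), payoffs (18, 10).
If C leads: R's best replies are W→T, X→B, Y→B, Z→B; C's induced payoffs 13, 6, 4, 10; outcome (T, W), payoffs (14, 13).
R gets 18 moving first and 14 moving second, so R prefers to move first.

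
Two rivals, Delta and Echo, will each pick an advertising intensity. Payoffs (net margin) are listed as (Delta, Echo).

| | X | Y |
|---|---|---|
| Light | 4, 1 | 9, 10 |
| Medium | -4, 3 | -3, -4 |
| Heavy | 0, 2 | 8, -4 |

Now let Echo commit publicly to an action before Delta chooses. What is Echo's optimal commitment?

Solve by backward induction (Echo leads).
- X: Delta compares 4, -4, 0 and picks Light; Echo would get 1.
- Y: Delta compares 9, -3, 8 and picks Light; Echo would get 10.
Echo's induced payoffs are 1, 10, so Echo commits to Y. Subgame-perfect outcome: (Light, Y) with payoffs (9, 10).

Y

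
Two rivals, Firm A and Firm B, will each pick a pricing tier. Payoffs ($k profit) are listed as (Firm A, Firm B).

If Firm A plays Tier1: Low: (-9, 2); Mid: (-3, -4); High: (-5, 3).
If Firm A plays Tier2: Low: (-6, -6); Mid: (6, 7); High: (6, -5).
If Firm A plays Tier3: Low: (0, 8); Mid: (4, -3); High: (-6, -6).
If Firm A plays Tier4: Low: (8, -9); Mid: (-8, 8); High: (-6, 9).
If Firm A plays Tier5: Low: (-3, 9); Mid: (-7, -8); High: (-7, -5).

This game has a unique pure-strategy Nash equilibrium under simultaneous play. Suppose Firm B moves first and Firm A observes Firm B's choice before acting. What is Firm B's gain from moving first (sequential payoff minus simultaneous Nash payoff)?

0

Solve by backward induction (Firm B leads).
- Low: Firm A compares -9, -6, 0, 8, -3 and picks Tier4; Firm B would get -9.
- Mid: Firm A compares -3, 6, 4, -8, -7 and picks Tier2; Firm B would get 7.
- High: Firm A compares -5, 6, -6, -6, -7 and picks Tier2; Firm B would get -5.
Firm B's induced payoffs are -9, 7, -5, so Firm B commits to Mid. Subgame-perfect outcome: (Tier2, Mid) with payoffs (6, 7).
Under simultaneous play:
Firm A's best replies: Low→Tier4; Mid→Tier2; High→Tier2.
Firm B's best replies: Tier1→High; Tier2→Mid; Tier3→Low; Tier4→High; Tier5→Low.
Only (Tier2, Mid) has each player best-responding; Nash payoffs (6, 7).
Firm B's commitment gain: 7 − 7 = 0.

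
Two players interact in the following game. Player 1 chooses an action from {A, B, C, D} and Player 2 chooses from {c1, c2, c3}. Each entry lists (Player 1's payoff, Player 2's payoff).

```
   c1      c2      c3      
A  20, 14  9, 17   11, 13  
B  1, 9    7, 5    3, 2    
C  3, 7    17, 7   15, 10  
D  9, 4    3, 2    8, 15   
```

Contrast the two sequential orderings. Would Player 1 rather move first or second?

If Player 1 leads: Player 2's best replies are A→c2, B→c1, C→c3, D→c3; Player 1's induced payoffs 9, 1, 15, 8; outcome (C, c3), payoffs (15, 10).
If Player 2 leads: Player 1's best replies are c1→A, c2→C, c3→C; Player 2's induced payoffs 14, 7, 10; outcome (A, c1), payoffs (20, 14).
Player 1 gets 15 moving first and 20 moving second, so Player 1 prefers to move second.

second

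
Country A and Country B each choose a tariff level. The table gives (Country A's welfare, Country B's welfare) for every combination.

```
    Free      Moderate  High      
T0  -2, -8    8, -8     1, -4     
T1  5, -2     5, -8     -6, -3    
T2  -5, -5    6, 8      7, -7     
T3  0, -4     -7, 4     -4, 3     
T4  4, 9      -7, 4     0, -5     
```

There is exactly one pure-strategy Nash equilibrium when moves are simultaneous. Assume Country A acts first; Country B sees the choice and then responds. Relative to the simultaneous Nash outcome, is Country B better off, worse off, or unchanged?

Work backward from Country B's decision.
- T0: BR = High, leader payoff 1.
- T1: BR = Free, leader payoff 5.
- T2: BR = Moderate, leader payoff 6.
- T3: BR = Moderate, leader payoff -7.
- T4: BR = Free, leader payoff 4.
Country A's induced payoffs are 1, 5, 6, -7, 4, so Country A commits to T2. Subgame-perfect outcome: (T2, Moderate) with payoffs (6, 8).
Under simultaneous play:
Country A's best replies: Free→T1; Moderate→T0; High→T2.
Country B's best replies: T0→High; T1→Free; T2→Moderate; T3→Moderate; T4→Free.
Only (T1, Free) has each player best-responding; Nash payoffs (5, -2).
Country B earns 8 sequentially versus -2 at the Nash outcome: better off.

better off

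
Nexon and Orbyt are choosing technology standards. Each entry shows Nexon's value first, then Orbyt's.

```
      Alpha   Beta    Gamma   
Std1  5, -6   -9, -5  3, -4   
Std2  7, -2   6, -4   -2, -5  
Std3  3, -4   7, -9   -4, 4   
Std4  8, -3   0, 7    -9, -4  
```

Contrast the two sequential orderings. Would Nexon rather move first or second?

If Nexon leads: Orbyt's best replies are Std1→Gamma, Std2→Alpha, Std3→Gamma, Std4→Beta; Nexon's induced payoffs 3, 7, -4, 0; outcome (Std2, Alpha), payoffs (7, -2).
If Orbyt leads: Nexon's best replies are Alpha→Std4, Beta→Std3, Gamma→Std1; Orbyt's induced payoffs -3, -9, -4; outcome (Std4, Alpha), payoffs (8, -3).
Nexon gets 7 moving first and 8 moving second, so Nexon prefers to move second.

second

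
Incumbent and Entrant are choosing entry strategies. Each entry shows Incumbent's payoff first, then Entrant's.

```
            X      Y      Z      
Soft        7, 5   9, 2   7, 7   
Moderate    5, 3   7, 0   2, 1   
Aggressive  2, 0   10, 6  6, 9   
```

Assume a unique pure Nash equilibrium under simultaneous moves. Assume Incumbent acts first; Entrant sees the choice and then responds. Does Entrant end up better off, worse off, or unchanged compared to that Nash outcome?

Solve by backward induction (Incumbent leads).
- Soft → Entrant plays Z (best of 5, 2, 7); Incumbent gets 7.
- Moderate → Entrant plays X (best of 3, 0, 1); Incumbent gets 5.
- Aggressive → Entrant plays Z (best of 0, 6, 9); Incumbent gets 6.
Among 7, 5, 6, the best is 7 at Soft. Subgame-perfect outcome: (Soft, Z) with payoffs (7, 7).
Under simultaneous play:
Incumbent's best replies: X→Soft; Y→Aggressive; Z→Soft.
Entrant's best replies: Soft→Z; Moderate→X; Aggressive→Z.
Only (Soft, Z) has each player best-responding; Nash payoffs (7, 7).
Entrant earns 7 sequentially versus 7 at the Nash outcome: unchanged.

unchanged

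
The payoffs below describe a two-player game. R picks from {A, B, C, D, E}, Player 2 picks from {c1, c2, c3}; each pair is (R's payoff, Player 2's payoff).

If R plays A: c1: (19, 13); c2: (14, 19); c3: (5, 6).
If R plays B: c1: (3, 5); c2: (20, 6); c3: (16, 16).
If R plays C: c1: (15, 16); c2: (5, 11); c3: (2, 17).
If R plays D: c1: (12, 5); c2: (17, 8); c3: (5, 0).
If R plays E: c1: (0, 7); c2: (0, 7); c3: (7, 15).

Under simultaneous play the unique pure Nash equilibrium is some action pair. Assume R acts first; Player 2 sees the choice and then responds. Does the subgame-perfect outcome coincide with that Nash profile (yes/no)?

no

Player 2 best-responds to each possible R move:
- A: Player 2 compares 13, 19, 6 and picks c2; R would get 14.
- B: Player 2 compares 5, 6, 16 and picks c3; R would get 16.
- C: Player 2 compares 16, 11, 17 and picks c3; R would get 2.
- D: Player 2 compares 5, 8, 0 and picks c2; R would get 17.
- E: Player 2 compares 7, 7, 15 and picks c3; R would get 7.
R's induced payoffs are 14, 16, 2, 17, 7, so R commits to D. Subgame-perfect outcome: (D, c2) with payoffs (17, 8).
Now find the simultaneous Nash equilibrium.
R's best replies: c1→A; c2→B; c3→B.
Player 2's best replies: A→c2; B→c3; C→c3; D→c2; E→c3.
Only (B, c3) has each player best-responding; Nash payoffs (16, 16).
Sequential outcome (D, c2) differs from the Nash profile (B, c3).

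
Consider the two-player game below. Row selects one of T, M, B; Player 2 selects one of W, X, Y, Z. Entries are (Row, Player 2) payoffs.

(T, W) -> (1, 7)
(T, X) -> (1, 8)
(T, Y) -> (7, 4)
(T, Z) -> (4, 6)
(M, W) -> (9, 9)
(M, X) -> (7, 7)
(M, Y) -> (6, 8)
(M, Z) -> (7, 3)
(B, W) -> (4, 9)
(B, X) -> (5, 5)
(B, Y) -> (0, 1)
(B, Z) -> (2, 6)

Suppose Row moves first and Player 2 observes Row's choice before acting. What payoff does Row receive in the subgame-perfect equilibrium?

9

Player 2 best-responds to each possible Row move:
- T: Player 2 compares 7, 8, 4, 6 and picks X; Row would get 1.
- M: Player 2 compares 9, 7, 8, 3 and picks W; Row would get 9.
- B: Player 2 compares 9, 5, 1, 6 and picks W; Row would get 4.
Among 1, 9, 4, the best is 9 at M. Subgame-perfect outcome: (M, W) with payoffs (9, 9).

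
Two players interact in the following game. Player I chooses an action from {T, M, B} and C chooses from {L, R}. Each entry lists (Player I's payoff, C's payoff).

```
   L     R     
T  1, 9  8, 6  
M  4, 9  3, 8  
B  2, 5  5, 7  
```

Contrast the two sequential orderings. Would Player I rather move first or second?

If Player I leads: C's best replies are T→L, M→L, B→R; Player I's induced payoffs 1, 4, 5; outcome (B, R), payoffs (5, 7).
If C leads: Player I's best replies are L→M, R→T; C's induced payoffs 9, 6; outcome (M, L), payoffs (4, 9).
Player I gets 5 moving first and 4 moving second, so Player I prefers to move first.

first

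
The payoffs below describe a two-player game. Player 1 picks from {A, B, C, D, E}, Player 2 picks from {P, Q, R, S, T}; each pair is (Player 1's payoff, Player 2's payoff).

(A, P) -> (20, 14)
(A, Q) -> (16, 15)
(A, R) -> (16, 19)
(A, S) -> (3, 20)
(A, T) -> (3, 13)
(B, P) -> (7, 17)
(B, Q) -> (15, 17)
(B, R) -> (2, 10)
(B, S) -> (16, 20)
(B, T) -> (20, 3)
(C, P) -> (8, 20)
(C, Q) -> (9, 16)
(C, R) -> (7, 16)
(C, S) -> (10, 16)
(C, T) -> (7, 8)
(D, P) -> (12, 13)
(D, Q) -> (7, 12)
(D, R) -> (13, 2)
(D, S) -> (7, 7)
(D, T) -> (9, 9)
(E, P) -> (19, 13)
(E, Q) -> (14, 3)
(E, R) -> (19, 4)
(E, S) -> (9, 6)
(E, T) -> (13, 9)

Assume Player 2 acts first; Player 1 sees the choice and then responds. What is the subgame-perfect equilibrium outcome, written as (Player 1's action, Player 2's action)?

(B, S)

Backward induction with Player 2 moving first.
- P: BR = A, leader payoff 14.
- Q: BR = A, leader payoff 15.
- R: BR = E, leader payoff 4.
- S: BR = B, leader payoff 20.
- T: BR = B, leader payoff 3.
Maximizing over 14, 15, 4, 20, 3, Player 2 chooses S. Subgame-perfect outcome: (B, S) with payoffs (16, 20).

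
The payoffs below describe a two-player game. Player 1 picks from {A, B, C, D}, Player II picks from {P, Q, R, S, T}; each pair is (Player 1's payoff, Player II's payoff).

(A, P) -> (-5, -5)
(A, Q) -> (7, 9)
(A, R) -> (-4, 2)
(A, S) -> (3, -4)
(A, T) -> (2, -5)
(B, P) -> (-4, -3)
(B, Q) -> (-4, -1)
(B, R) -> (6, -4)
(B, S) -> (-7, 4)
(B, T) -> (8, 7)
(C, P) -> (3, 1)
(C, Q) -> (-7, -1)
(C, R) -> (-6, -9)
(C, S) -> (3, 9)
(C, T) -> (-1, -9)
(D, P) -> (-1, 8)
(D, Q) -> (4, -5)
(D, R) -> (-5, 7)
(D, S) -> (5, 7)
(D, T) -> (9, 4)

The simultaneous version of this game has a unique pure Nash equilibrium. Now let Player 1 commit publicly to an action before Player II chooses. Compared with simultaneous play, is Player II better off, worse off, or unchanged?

Player II best-responds to each possible Player 1 move:
- A: BR = Q, leader payoff 7.
- B: BR = T, leader payoff 8.
- C: BR = S, leader payoff 3.
- D: BR = P, leader payoff -1.
Player 1's induced payoffs are 7, 8, 3, -1, so Player 1 commits to B. Subgame-perfect outcome: (B, T) with payoffs (8, 7).
Under simultaneous play:
Player 1's best replies: P→C; Q→A; R→B; S→D; T→D.
Player II's best replies: A→Q; B→T; C→S; D→P.
Only (A, Q) has each player best-responding; Nash payoffs (7, 9).
Player II earns 7 sequentially versus 9 at the Nash outcome: worse off.

worse off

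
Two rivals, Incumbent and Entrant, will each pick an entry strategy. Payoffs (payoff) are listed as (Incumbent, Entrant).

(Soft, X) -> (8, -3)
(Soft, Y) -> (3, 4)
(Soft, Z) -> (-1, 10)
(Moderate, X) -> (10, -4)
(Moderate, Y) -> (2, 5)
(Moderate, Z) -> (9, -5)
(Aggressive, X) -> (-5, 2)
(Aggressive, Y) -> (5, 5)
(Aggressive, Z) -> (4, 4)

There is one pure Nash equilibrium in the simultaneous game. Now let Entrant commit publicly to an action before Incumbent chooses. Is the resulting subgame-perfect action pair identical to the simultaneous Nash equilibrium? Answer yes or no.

Incumbent best-responds to each possible Entrant move:
- X → Incumbent plays Moderate (best of 8, 10, -5); Entrant gets -4.
- Y → Incumbent plays Aggressive (best of 3, 2, 5); Entrant gets 5.
- Z → Incumbent plays Moderate (best of -1, 9, 4); Entrant gets -5.
Maximizing over -4, 5, -5, Entrant chooses Y. Subgame-perfect outcome: (Aggressive, Y) with payoffs (5, 5).
For the simultaneous game, intersect best replies.
Incumbent's best replies: X→Moderate; Y→Aggressive; Z→Moderate.
Entrant's best replies: Soft→Z; Moderate→Y; Aggressive→Y.
Only (Aggressive, Y) has each player best-responding; Nash payoffs (5, 5).
Sequential outcome (Aggressive, Y) coincides with the Nash profile (Aggressive, Y).

yes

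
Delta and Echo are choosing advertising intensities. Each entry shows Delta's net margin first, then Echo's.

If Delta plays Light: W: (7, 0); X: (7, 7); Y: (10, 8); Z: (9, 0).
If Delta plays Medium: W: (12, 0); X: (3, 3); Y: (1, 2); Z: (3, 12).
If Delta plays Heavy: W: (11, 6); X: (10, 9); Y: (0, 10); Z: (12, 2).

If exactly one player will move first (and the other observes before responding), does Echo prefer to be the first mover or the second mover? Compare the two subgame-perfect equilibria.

If Delta leads: Echo's best replies are Light→Y, Medium→Z, Heavy→Y; Delta's induced payoffs 10, 3, 0; outcome (Light, Y), payoffs (10, 8).
If Echo leads: Delta's best replies are W→Medium, X→Heavy, Y→Light, Z→Heavy; Echo's induced payoffs 0, 9, 8, 2; outcome (Heavy, X), payoffs (10, 9).
Echo gets 9 moving first and 8 moving second, so Echo prefers to move first.

first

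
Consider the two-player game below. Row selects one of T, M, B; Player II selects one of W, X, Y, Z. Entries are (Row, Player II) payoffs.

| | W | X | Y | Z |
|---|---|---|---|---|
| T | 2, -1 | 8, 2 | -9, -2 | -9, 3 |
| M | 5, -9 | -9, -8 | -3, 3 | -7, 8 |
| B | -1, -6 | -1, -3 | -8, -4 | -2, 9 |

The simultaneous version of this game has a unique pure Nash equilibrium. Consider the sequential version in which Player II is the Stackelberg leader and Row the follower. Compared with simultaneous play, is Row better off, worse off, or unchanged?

Work backward from Row's decision.
- W: Row compares 2, 5, -1 and picks M; Player II would get -9.
- X: Row compares 8, -9, -1 and picks T; Player II would get 2.
- Y: Row compares -9, -3, -8 and picks M; Player II would get 3.
- Z: Row compares -9, -7, -2 and picks B; Player II would get 9.
Player II's induced payoffs are -9, 2, 3, 9, so Player II commits to Z. Subgame-perfect outcome: (B, Z) with payoffs (-2, 9).
Under simultaneous play:
Row's best replies: W→M; X→T; Y→M; Z→B.
Player II's best replies: T→Z; M→Z; B→Z.
The unique mutual best reply is (B, Z), giving (-2, 9).
Row earns -2 sequentially versus -2 at the Nash outcome: unchanged.

unchanged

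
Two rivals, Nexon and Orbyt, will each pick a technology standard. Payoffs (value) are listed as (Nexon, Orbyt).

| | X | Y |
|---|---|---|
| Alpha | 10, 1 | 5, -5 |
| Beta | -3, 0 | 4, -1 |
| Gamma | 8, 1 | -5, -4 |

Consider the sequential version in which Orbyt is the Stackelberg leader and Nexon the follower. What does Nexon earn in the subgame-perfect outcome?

Solve by backward induction (Orbyt leads).
- X: Nexon compares 10, -3, 8 and picks Alpha; Orbyt would get 1.
- Y: Nexon compares 5, 4, -5 and picks Alpha; Orbyt would get -5.
Orbyt's induced payoffs are 1, -5, so Orbyt commits to X. Subgame-perfect outcome: (Alpha, X) with payoffs (10, 1).

10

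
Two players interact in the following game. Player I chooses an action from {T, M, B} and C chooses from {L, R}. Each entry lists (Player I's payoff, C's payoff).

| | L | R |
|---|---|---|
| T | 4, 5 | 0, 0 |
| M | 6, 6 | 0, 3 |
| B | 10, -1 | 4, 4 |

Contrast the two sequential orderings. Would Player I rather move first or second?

first

If Player I leads: C's best replies are T→L, M→L, B→R; Player I's induced payoffs 4, 6, 4; outcome (M, L), payoffs (6, 6).
If C leads: Player I's best replies are L→B, R→B; C's induced payoffs -1, 4; outcome (B, R), payoffs (4, 4).
Player I gets 6 moving first and 4 moving second, so Player I prefers to move first.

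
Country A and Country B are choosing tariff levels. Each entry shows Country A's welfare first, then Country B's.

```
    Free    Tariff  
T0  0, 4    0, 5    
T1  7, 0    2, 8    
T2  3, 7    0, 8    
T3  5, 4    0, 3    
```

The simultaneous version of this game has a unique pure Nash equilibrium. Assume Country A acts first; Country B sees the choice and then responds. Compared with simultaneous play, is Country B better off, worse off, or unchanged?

worse off

Solve by backward induction (Country A leads).
- T0: BR = Tariff, leader payoff 0.
- T1: BR = Tariff, leader payoff 2.
- T2: BR = Tariff, leader payoff 0.
- T3: BR = Free, leader payoff 5.
Maximizing over 0, 2, 0, 5, Country A chooses T3. Subgame-perfect outcome: (T3, Free) with payoffs (5, 4).
Under simultaneous play:
Country A's best replies: Free→T1; Tariff→T1.
Country B's best replies: T0→Tariff; T1→Tariff; T2→Tariff; T3→Free.
Only (T1, Tariff) has each player best-responding; Nash payoffs (2, 8).
Country B earns 4 sequentially versus 8 at the Nash outcome: worse off.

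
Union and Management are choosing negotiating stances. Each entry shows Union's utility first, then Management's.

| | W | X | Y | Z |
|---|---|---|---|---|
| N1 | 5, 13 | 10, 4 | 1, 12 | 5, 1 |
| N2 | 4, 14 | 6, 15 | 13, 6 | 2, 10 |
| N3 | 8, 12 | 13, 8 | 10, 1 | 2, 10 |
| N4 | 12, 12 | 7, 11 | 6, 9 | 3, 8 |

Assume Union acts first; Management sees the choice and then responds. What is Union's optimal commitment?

N4

Work backward from Management's decision.
- N1: Management compares 13, 4, 12, 1 and picks W; Union would get 5.
- N2: Management compares 14, 15, 6, 10 and picks X; Union would get 6.
- N3: Management compares 12, 8, 1, 10 and picks W; Union would get 8.
- N4: Management compares 12, 11, 9, 8 and picks W; Union would get 12.
Union's induced payoffs are 5, 6, 8, 12, so Union commits to N4. Subgame-perfect outcome: (N4, W) with payoffs (12, 12).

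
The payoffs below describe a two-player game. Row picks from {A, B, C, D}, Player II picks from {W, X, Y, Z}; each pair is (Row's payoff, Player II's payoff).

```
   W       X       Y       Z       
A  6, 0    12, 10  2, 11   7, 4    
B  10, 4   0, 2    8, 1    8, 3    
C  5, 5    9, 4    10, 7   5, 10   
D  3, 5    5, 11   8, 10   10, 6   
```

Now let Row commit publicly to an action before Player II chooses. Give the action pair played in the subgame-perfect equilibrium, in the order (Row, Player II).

Player II best-responds to each possible Row move:
- A → Player II plays Y (best of 0, 10, 11, 4); Row gets 2.
- B → Player II plays W (best of 4, 2, 1, 3); Row gets 10.
- C → Player II plays Z (best of 5, 4, 7, 10); Row gets 5.
- D → Player II plays X (best of 5, 11, 10, 6); Row gets 5.
Among 2, 10, 5, 5, the best is 10 at B. Subgame-perfect outcome: (B, W) with payoffs (10, 4).

(B, W)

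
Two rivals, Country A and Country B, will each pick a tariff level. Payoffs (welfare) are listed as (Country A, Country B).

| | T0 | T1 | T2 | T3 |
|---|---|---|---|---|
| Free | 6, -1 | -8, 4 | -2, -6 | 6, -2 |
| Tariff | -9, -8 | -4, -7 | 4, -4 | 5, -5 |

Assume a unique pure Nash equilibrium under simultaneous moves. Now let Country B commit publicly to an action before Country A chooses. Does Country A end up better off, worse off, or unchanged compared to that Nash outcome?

Solve by backward induction (Country B leads).
- T0: BR = Free, leader payoff -1.
- T1: BR = Tariff, leader payoff -7.
- T2: BR = Tariff, leader payoff -4.
- T3: BR = Free, leader payoff -2.
Maximizing over -1, -7, -4, -2, Country B chooses T0. Subgame-perfect outcome: (Free, T0) with payoffs (6, -1).
Under simultaneous play:
Country A's best replies: T0→Free; T1→Tariff; T2→Tariff; T3→Free.
Country B's best replies: Free→T1; Tariff→T2.
Only (Tariff, T2) has each player best-responding; Nash payoffs (4, -4).
Country A earns 6 sequentially versus 4 at the Nash outcome: better off.

better off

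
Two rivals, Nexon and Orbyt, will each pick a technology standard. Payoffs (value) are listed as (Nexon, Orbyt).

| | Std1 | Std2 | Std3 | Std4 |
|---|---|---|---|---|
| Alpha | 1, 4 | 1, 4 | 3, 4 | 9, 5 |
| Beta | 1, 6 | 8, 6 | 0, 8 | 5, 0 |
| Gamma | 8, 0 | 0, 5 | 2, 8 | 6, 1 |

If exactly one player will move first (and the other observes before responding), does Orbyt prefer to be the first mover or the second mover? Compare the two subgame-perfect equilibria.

If Nexon leads: Orbyt's best replies are Alpha→Std4, Beta→Std3, Gamma→Std3; Nexon's induced payoffs 9, 0, 2; outcome (Alpha, Std4), payoffs (9, 5).
If Orbyt leads: Nexon's best replies are Std1→Gamma, Std2→Beta, Std3→Alpha, Std4→Alpha; Orbyt's induced payoffs 0, 6, 4, 5; outcome (Beta, Std2), payoffs (8, 6).
Orbyt gets 6 moving first and 5 moving second, so Orbyt prefers to move first.

first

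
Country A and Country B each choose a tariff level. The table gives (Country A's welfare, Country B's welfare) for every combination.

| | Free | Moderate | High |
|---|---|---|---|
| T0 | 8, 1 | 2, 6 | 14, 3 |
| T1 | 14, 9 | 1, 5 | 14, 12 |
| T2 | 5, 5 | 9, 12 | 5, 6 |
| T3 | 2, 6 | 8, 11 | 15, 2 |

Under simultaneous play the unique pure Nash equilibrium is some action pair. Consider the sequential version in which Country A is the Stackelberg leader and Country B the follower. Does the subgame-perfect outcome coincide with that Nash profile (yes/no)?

no

Backward induction with Country A moving first.
- T0: Country B compares 1, 6, 3 and picks Moderate; Country A would get 2.
- T1: Country B compares 9, 5, 12 and picks High; Country A would get 14.
- T2: Country B compares 5, 12, 6 and picks Moderate; Country A would get 9.
- T3: Country B compares 6, 11, 2 and picks Moderate; Country A would get 8.
Maximizing over 2, 14, 9, 8, Country A chooses T1. Subgame-perfect outcome: (T1, High) with payoffs (14, 12).
For the simultaneous game, intersect best replies.
Country A's best replies: Free→T1; Moderate→T2; High→T3.
Country B's best replies: T0→Moderate; T1→High; T2→Moderate; T3→Moderate.
Only (T2, Moderate) has each player best-responding; Nash payoffs (9, 12).
Sequential outcome (T1, High) differs from the Nash profile (T2, Moderate).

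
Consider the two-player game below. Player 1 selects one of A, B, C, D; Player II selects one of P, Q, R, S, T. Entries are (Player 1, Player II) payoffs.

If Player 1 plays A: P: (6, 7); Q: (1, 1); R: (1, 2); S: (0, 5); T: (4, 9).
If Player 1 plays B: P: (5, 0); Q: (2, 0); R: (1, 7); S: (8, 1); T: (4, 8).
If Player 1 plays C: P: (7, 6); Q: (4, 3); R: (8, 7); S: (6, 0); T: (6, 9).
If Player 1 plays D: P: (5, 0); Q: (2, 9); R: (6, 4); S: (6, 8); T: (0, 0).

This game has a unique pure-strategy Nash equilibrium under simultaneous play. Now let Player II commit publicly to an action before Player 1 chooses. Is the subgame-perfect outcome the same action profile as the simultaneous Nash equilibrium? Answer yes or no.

Backward induction with Player II moving first.
- P: Player 1 compares 6, 5, 7, 5 and picks C; Player II would get 6.
- Q: Player 1 compares 1, 2, 4, 2 and picks C; Player II would get 3.
- R: Player 1 compares 1, 1, 8, 6 and picks C; Player II would get 7.
- S: Player 1 compares 0, 8, 6, 6 and picks B; Player II would get 1.
- T: Player 1 compares 4, 4, 6, 0 and picks C; Player II would get 9.
Among 6, 3, 7, 1, 9, the best is 9 at T. Subgame-perfect outcome: (C, T) with payoffs (6, 9).
For the simultaneous game, intersect best replies.
Player 1's best replies: P→C; Q→C; R→C; S→B; T→C.
Player II's best replies: A→T; B→T; C→T; D→Q.
Only (C, T) has each player best-responding; Nash payoffs (6, 9).
Sequential outcome (C, T) coincides with the Nash profile (C, T).

yes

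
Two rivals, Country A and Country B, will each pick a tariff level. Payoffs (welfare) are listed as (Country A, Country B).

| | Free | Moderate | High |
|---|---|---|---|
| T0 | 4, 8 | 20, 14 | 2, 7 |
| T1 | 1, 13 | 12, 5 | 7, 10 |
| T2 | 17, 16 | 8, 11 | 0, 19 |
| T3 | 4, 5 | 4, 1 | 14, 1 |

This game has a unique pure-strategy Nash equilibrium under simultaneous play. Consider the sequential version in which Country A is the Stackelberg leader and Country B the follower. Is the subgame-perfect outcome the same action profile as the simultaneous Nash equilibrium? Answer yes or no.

yes

Backward induction with Country A moving first.
- T0: Country B compares 8, 14, 7 and picks Moderate; Country A would get 20.
- T1: Country B compares 13, 5, 10 and picks Free; Country A would get 1.
- T2: Country B compares 16, 11, 19 and picks High; Country A would get 0.
- T3: Country B compares 5, 1, 1 and picks Free; Country A would get 4.
Among 20, 1, 0, 4, the best is 20 at T0. Subgame-perfect outcome: (T0, Moderate) with payoffs (20, 14).
Under simultaneous play:
Country A's best replies: Free→T2; Moderate→T0; High→T3.
Country B's best replies: T0→Moderate; T1→Free; T2→High; T3→Free.
The unique mutual best reply is (T0, Moderate), giving (20, 14).
Sequential outcome (T0, Moderate) coincides with the Nash profile (T0, Moderate).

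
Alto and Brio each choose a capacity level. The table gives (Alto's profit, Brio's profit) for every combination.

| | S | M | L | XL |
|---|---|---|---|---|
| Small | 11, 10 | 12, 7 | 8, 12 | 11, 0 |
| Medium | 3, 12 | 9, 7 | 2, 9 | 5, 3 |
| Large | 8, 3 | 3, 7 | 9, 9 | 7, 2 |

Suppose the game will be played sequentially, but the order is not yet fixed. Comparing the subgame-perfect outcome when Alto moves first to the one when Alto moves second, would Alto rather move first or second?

second

If Alto leads: Brio's best replies are Small→L, Medium→S, Large→L; Alto's induced payoffs 8, 3, 9; outcome (Large, L), payoffs (9, 9).
If Brio leads: Alto's best replies are S→Small, M→Small, L→Large, XL→Small; Brio's induced payoffs 10, 7, 9, 0; outcome (Small, S), payoffs (11, 10).
Alto gets 9 moving first and 11 moving second, so Alto prefers to move second.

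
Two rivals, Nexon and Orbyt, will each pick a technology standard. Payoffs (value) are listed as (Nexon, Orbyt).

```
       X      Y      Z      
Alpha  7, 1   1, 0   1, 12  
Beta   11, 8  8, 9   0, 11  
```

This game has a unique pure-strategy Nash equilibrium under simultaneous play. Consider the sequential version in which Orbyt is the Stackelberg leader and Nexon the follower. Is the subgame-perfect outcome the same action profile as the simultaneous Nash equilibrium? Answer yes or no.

Backward induction with Orbyt moving first.
- X → Nexon plays Beta (best of 7, 11); Orbyt gets 8.
- Y → Nexon plays Beta (best of 1, 8); Orbyt gets 9.
- Z → Nexon plays Alpha (best of 1, 0); Orbyt gets 12.
Among 8, 9, 12, the best is 12 at Z. Subgame-perfect outcome: (Alpha, Z) with payoffs (1, 12).
Under simultaneous play:
Nexon's best replies: X→Beta; Y→Beta; Z→Alpha.
Orbyt's best replies: Alpha→Z; Beta→Z.
The unique mutual best reply is (Alpha, Z), giving (1, 12).
Sequential outcome (Alpha, Z) coincides with the Nash profile (Alpha, Z).

yes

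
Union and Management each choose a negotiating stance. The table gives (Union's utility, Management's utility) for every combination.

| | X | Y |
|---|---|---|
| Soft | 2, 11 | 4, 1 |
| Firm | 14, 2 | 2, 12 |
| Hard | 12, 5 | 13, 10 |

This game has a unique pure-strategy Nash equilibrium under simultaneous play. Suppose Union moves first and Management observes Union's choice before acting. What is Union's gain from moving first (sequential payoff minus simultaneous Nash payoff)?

Solve by backward induction (Union leads).
- Soft: BR = X, leader payoff 2.
- Firm: BR = Y, leader payoff 2.
- Hard: BR = Y, leader payoff 13.
Among 2, 2, 13, the best is 13 at Hard. Subgame-perfect outcome: (Hard, Y) with payoffs (13, 10).
Now find the simultaneous Nash equilibrium.
Union's best replies: X→Firm; Y→Hard.
Management's best replies: Soft→X; Firm→Y; Hard→Y.
Only (Hard, Y) has each player best-responding; Nash payoffs (13, 10).
Union's commitment gain: 13 − 13 = 0.

0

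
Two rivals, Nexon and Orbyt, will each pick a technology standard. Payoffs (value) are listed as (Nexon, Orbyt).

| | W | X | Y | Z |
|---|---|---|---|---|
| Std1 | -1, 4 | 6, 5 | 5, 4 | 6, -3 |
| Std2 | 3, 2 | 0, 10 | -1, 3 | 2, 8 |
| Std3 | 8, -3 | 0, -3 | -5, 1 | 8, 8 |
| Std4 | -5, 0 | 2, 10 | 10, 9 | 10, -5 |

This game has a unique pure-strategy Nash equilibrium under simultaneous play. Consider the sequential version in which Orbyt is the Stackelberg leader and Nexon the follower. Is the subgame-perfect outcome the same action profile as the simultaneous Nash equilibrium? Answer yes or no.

no

Backward induction with Orbyt moving first.
- W: BR = Std3, leader payoff -3.
- X: BR = Std1, leader payoff 5.
- Y: BR = Std4, leader payoff 9.
- Z: BR = Std4, leader payoff -5.
Among -3, 5, 9, -5, the best is 9 at Y. Subgame-perfect outcome: (Std4, Y) with payoffs (10, 9).
Under simultaneous play:
Nexon's best replies: W→Std3; X→Std1; Y→Std4; Z→Std4.
Orbyt's best replies: Std1→X; Std2→X; Std3→Z; Std4→X.
Only (Std1, X) has each player best-responding; Nash payoffs (6, 5).
Sequential outcome (Std4, Y) differs from the Nash profile (Std1, X).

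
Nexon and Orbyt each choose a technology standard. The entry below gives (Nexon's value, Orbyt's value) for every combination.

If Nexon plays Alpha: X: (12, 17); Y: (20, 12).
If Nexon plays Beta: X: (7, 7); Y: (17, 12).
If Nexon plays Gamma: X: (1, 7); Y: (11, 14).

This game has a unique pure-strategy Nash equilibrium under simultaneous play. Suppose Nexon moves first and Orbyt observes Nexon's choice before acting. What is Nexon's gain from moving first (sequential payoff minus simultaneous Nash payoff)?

Solve by backward induction (Nexon leads).
- Alpha: BR = X, leader payoff 12.
- Beta: BR = Y, leader payoff 17.
- Gamma: BR = Y, leader payoff 11.
Nexon's induced payoffs are 12, 17, 11, so Nexon commits to Beta. Subgame-perfect outcome: (Beta, Y) with payoffs (17, 12).
Under simultaneous play:
Nexon's best replies: X→Alpha; Y→Alpha.
Orbyt's best replies: Alpha→X; Beta→Y; Gamma→Y.
The unique mutual best reply is (Alpha, X), giving (12, 17).
Nexon's commitment gain: 17 − 12 = 5.

5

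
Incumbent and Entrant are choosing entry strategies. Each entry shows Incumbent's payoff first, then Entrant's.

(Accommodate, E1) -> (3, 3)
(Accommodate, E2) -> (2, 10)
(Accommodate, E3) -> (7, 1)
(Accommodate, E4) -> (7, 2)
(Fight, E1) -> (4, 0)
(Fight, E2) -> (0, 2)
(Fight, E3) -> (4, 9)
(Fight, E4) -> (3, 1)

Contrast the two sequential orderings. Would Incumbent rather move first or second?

If Incumbent leads: Entrant's best replies are Accommodate→E2, Fight→E3; Incumbent's induced payoffs 2, 4; outcome (Fight, E3), payoffs (4, 9).
If Entrant leads: Incumbent's best replies are E1→Fight, E2→Accommodate, E3→Accommodate, E4→Accommodate; Entrant's induced payoffs 0, 10, 1, 2; outcome (Accommodate, E2), payoffs (2, 10).
Incumbent gets 4 moving first and 2 moving second, so Incumbent prefers to move first.

first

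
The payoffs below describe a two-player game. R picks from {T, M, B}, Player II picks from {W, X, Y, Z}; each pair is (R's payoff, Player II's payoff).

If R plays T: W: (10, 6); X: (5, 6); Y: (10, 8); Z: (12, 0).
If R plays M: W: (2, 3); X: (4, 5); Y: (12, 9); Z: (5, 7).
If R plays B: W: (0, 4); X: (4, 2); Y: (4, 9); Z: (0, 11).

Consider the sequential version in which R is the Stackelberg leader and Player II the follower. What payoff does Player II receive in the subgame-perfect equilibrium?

Backward induction with R moving first.
- T → Player II plays Y (best of 6, 6, 8, 0); R gets 10.
- M → Player II plays Y (best of 3, 5, 9, 7); R gets 12.
- B → Player II plays Z (best of 4, 2, 9, 11); R gets 0.
Among 10, 12, 0, the best is 12 at M. Subgame-perfect outcome: (M, Y) with payoffs (12, 9).

9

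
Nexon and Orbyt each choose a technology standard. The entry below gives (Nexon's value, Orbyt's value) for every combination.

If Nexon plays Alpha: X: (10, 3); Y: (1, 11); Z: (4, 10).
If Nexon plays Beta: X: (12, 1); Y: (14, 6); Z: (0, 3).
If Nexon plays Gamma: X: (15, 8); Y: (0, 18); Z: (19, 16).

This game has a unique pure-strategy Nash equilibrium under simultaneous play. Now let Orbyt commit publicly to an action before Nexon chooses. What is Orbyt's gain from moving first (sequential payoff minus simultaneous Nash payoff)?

10

Work backward from Nexon's decision.
- X: BR = Gamma, leader payoff 8.
- Y: BR = Beta, leader payoff 6.
- Z: BR = Gamma, leader payoff 16.
Among 8, 6, 16, the best is 16 at Z. Subgame-perfect outcome: (Gamma, Z) with payoffs (19, 16).
Now find the simultaneous Nash equilibrium.
Nexon's best replies: X→Gamma; Y→Beta; Z→Gamma.
Orbyt's best replies: Alpha→Y; Beta→Y; Gamma→Y.
The unique mutual best reply is (Beta, Y), giving (14, 6).
Orbyt's commitment gain: 16 − 6 = 10.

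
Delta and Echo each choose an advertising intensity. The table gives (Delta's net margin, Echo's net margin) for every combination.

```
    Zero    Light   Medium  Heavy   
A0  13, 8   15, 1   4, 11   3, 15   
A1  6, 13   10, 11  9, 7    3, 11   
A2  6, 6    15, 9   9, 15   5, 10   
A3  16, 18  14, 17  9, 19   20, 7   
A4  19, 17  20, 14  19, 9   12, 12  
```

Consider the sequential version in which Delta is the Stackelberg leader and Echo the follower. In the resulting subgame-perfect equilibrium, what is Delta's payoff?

Backward induction with Delta moving first.
- A0: Echo compares 8, 1, 11, 15 and picks Heavy; Delta would get 3.
- A1: Echo compares 13, 11, 7, 11 and picks Zero; Delta would get 6.
- A2: Echo compares 6, 9, 15, 10 and picks Medium; Delta would get 9.
- A3: Echo compares 18, 17, 19, 7 and picks Medium; Delta would get 9.
- A4: Echo compares 17, 14, 9, 12 and picks Zero; Delta would get 19.
Maximizing over 3, 6, 9, 9, 19, Delta chooses A4. Subgame-perfect outcome: (A4, Zero) with payoffs (19, 17).

19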